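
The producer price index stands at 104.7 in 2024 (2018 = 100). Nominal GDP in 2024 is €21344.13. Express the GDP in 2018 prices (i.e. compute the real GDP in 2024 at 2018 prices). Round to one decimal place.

Real = Nominal ÷ (Index/100) = 21344.13 ÷ (104.7/100)
     = 21344.13 ÷ 1.047 = 20385.9885

20386.0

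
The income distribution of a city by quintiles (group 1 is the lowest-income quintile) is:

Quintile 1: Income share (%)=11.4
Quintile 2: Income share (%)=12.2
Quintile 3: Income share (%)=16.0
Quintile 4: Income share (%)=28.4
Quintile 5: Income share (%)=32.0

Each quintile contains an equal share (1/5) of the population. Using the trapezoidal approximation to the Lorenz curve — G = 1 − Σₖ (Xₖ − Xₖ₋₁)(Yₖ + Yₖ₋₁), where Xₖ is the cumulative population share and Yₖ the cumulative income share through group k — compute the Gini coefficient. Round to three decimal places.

0.230

Cumulative income shares Yₖ: 0.1140, 0.2360, 0.3960, 0.6800, 1.0000
Σ (Xₖ−Xₖ₋₁)(Yₖ+Yₖ₋₁) = (1/5)(0.1140+0.0000) + (1/5)(0.2360+0.1140) + (1/5)(0.3960+0.2360) + (1/5)(0.6800+0.3960) + (1/5)(1.0000+0.6800)
  = 0.0228 + 0.0700 + 0.1264 + 0.2152 + 0.3360 = 0.7704
G = 1 − 0.7704 = 0.2296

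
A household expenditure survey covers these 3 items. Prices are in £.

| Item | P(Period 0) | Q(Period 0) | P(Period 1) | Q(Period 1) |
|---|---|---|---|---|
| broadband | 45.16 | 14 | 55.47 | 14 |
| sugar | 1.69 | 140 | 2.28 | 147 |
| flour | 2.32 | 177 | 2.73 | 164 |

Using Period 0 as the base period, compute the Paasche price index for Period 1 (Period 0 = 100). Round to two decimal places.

123.65

Paasche price index uses current-period quantities as weights.
ΣP(Period 1)·Q(Period 1) = 55.47×14 + 2.28×147 + 2.73×164 = 776.58 + 335.16 + 447.72 = 1559.46
ΣP(Period 0)·Q(Period 1) = 45.16×14 + 1.69×147 + 2.32×164 = 632.24 + 248.43 + 380.48 = 1261.15
Index = 1559.46 / 1261.15 × 100 = 123.6538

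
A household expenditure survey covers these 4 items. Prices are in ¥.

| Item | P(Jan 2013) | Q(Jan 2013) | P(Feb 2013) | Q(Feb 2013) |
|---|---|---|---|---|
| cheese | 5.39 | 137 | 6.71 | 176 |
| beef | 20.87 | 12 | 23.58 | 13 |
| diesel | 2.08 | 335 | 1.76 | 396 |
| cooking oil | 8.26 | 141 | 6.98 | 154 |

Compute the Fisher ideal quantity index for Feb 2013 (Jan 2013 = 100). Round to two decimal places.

116.87

Laspeyres component (base-period weights):
ΣP(Jan 2013)Q(Feb 2013) = 5.39×176 + 20.87×13 + 2.08×396 + 8.26×154 = 948.64 + 271.31 + 823.68 + 1272.04 = 3315.67
ΣP(Jan 2013)Q(Jan 2013) = 5.39×137 + 20.87×12 + 2.08×335 + 8.26×141 = 738.43 + 250.44 + 696.8 + 1164.66 = 2850.33
L = 3315.67 / 2850.33 × 100 = 116.3258
Paasche component (current-period weights):
ΣP(Feb 2013)Q(Feb 2013) = 6.71×176 + 23.58×13 + 1.76×396 + 6.98×154 = 1180.96 + 306.54 + 696.96 + 1074.92 = 3259.38
ΣP(Feb 2013)Q(Jan 2013) = 6.71×137 + 23.58×12 + 1.76×335 + 6.98×141 = 919.27 + 282.96 + 589.6 + 984.18 = 2776.01
P = 3259.38 / 2776.01 × 100 = 117.4124
Fisher = √(L × P) = √(116.3258 × 117.4124) = 116.8679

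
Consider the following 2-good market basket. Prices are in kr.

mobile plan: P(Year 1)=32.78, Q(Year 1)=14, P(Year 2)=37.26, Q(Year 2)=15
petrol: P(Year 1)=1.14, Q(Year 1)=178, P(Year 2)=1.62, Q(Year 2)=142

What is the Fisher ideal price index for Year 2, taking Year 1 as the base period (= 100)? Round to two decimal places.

121.55

Laspeyres component (base-period weights):
ΣP(Year 2)Q(Year 1) = 37.26×14 + 1.62×178 = 521.64 + 288.36 = 810
ΣP(Year 1)Q(Year 1) = 32.78×14 + 1.14×178 = 458.92 + 202.92 = 661.84
L = 810 / 661.84 × 100 = 122.3861
Paasche component (current-period weights):
ΣP(Year 2)Q(Year 2) = 37.26×15 + 1.62×142 = 558.9 + 230.04 = 788.94
ΣP(Year 1)Q(Year 2) = 32.78×15 + 1.14×142 = 491.7 + 161.88 = 653.58
P = 788.94 / 653.58 × 100 = 120.7105
Fisher = √(L × P) = √(122.3861 × 120.7105) = 121.5454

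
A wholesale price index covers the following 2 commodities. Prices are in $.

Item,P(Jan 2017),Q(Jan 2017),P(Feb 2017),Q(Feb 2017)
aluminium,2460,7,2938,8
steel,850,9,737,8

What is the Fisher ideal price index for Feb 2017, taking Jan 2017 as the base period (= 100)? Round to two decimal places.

Laspeyres component (base-period weights):
ΣP(Feb 2017)Q(Jan 2017) = 2938×7 + 737×9 = 20566 + 6633 = 27199
ΣP(Jan 2017)Q(Jan 2017) = 2460×7 + 850×9 = 17220 + 7650 = 24870
L = 27199 / 24870 × 100 = 109.3647
Paasche component (current-period weights):
ΣP(Feb 2017)Q(Feb 2017) = 2938×8 + 737×8 = 23504 + 5896 = 29400
ΣP(Jan 2017)Q(Feb 2017) = 2460×8 + 850×8 = 19680 + 6800 = 26480
P = 29400 / 26480 × 100 = 111.0272
Fisher = √(L × P) = √(109.3647 × 111.0272) = 110.1928

110.19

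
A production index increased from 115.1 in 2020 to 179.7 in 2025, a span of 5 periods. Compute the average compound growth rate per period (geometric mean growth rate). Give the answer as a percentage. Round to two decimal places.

Growth factor = (179.7/115.1)^(1/5) = (1.561251)^(1/5) = 1.093187
Growth rate = 1.093187 − 1 = 0.093187 = 9.3187%

9.32%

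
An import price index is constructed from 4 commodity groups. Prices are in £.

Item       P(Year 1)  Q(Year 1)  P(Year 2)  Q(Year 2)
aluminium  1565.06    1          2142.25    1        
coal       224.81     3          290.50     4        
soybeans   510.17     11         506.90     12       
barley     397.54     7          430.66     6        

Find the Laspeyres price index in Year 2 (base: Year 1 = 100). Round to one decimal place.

Laspeyres price index uses base-period quantities as weights.
ΣP(Year 2)·Q(Year 1) = 2142.25×1 + 290.50×3 + 506.90×11 + 430.66×7 = 2142.25 + 871.5 + 5575.9 + 3014.62 = 11604.27
ΣP(Year 1)·Q(Year 1) = 1565.06×1 + 224.81×3 + 510.17×11 + 397.54×7 = 1565.06 + 674.43 + 5611.87 + 2782.78 = 10634.14
Index = 11604.27 / 10634.14 × 100 = 109.1228

109.1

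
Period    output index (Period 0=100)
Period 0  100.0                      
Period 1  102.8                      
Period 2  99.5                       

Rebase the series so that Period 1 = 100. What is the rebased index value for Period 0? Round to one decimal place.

97.3

Rebased(Period 0) = 100.0 / 102.8 × 100 = 97.2763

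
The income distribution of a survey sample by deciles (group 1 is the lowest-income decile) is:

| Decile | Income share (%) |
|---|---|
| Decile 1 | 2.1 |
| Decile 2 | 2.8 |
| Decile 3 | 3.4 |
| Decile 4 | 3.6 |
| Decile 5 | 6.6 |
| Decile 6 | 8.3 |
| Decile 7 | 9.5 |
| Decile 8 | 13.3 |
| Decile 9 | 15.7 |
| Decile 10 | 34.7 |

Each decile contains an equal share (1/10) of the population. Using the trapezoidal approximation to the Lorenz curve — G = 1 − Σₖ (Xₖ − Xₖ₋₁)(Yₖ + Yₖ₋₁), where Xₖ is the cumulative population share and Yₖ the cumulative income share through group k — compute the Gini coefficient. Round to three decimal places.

Cumulative income shares Yₖ: 0.0210, 0.0490, 0.0830, 0.1190, 0.1850, 0.2680, 0.3630, 0.4960, 0.6530, 1.0000
Σ (Xₖ−Xₖ₋₁)(Yₖ+Yₖ₋₁) = (1/10)(0.0210+0.0000) + (1/10)(0.0490+0.0210) + (1/10)(0.0830+0.0490) + (1/10)(0.1190+0.0830) + (1/10)(0.1850+0.1190) + (1/10)(0.2680+0.1850) + (1/10)(0.3630+0.2680) + (1/10)(0.4960+0.3630) + (1/10)(0.6530+0.4960) + (1/10)(1.0000+0.6530)
  = 0.0021 + 0.0070 + 0.0132 + 0.0202 + 0.0304 + 0.0453 + 0.0631 + 0.0859 + 0.1149 + 0.1653 = 0.5474
G = 1 − 0.5474 = 0.4526

0.453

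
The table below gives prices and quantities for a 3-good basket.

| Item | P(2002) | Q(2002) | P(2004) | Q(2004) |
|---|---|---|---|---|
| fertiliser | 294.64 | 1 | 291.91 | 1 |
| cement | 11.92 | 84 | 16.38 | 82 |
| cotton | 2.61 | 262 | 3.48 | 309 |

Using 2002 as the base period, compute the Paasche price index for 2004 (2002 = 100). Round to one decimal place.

Paasche price index uses current-period quantities as weights.
ΣP(2004)·Q(2004) = 291.91×1 + 16.38×82 + 3.48×309 = 291.91 + 1343.16 + 1075.32 = 2710.39
ΣP(2002)·Q(2004) = 294.64×1 + 11.92×82 + 2.61×309 = 294.64 + 977.44 + 806.49 = 2078.57
Index = 2710.39 / 2078.57 × 100 = 130.3969

130.4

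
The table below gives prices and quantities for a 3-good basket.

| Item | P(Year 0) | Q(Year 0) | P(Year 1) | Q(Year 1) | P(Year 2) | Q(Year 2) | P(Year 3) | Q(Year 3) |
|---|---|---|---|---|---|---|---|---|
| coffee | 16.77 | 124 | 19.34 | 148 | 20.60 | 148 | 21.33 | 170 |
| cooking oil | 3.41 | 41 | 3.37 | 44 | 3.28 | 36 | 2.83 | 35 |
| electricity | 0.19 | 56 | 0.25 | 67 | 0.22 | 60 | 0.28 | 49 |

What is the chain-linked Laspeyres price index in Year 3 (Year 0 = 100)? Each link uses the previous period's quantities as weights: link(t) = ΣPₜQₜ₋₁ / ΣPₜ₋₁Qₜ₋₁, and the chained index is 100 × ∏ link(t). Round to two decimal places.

124.82

Link Year 0→Year 1:
ΣP(Year 1)Q(Year 0) = 19.34×124 + 3.37×41 + 0.25×56 = 2398.16 + 138.17 + 14 = 2550.33
ΣP(Year 0)Q(Year 0) = 16.77×124 + 3.41×41 + 0.19×56 = 2079.48 + 139.81 + 10.64 = 2229.93
link = 2550.33/2229.93 = 1.143682
Link Year 1→Year 2:
ΣP(Year 2)Q(Year 1) = 20.60×148 + 3.28×44 + 0.22×67 = 3048.8 + 144.32 + 14.74 = 3207.86
ΣP(Year 1)Q(Year 1) = 19.34×148 + 3.37×44 + 0.25×67 = 2862.32 + 148.28 + 16.75 = 3027.35
link = 3207.86/3027.35 = 1.059626
Link Year 2→Year 3:
ΣP(Year 3)Q(Year 2) = 21.33×148 + 2.83×36 + 0.28×60 = 3156.84 + 101.88 + 16.8 = 3275.52
ΣP(Year 2)Q(Year 2) = 20.60×148 + 3.28×36 + 0.22×60 = 3048.8 + 118.08 + 13.2 = 3180.08
link = 3275.52/3180.08 = 1.030012
Chained index = 100 × 1.143682 × 1.059626 × 1.030012 = 124.8246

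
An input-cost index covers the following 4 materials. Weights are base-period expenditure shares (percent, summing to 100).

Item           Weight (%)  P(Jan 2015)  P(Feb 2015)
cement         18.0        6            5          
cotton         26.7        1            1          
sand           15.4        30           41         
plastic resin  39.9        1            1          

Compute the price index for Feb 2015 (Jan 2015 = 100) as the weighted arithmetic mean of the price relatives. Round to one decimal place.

cement: 18.0 × (5/6) = 18.0 × 0.833333 = 15.0000
cotton: 26.7 × (1/1) = 26.7 × 1.000000 = 26.7000
sand: 15.4 × (41/30) = 15.4 × 1.366667 = 21.0467
plastic resin: 39.9 × (1/1) = 39.9 × 1.000000 = 39.9000
Index = Σ wᵢ·(p₁ᵢ/p₀ᵢ) = 15.0000 + 26.7000 + 21.0467 + 39.9000 = 102.6467

102.6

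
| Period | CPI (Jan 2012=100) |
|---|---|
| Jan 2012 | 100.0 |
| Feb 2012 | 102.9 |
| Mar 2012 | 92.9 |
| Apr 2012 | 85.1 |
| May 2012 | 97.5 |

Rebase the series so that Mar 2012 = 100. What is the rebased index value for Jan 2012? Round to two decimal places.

107.64

Rebased(Jan 2012) = 100.0 / 92.9 × 100 = 107.6426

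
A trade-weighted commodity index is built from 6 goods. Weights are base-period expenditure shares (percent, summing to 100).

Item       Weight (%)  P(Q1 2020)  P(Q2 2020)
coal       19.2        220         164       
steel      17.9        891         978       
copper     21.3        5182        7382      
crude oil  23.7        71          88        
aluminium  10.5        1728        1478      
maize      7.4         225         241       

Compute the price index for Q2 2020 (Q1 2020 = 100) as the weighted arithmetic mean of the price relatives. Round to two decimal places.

110.59

coal: 19.2 × (164/220) = 19.2 × 0.745455 = 14.3127
steel: 17.9 × (978/891) = 17.9 × 1.097643 = 19.6478
copper: 21.3 × (7382/5182) = 21.3 × 1.424547 = 30.3428
crude oil: 23.7 × (88/71) = 23.7 × 1.239437 = 29.3746
aluminium: 10.5 × (1478/1728) = 10.5 × 0.855324 = 8.9809
maize: 7.4 × (241/225) = 7.4 × 1.071111 = 7.9262
Index = Σ wᵢ·(p₁ᵢ/p₀ᵢ) = 14.3127 + 19.6478 + 30.3428 + 29.3746 + 8.9809 + 7.9262 = 110.5852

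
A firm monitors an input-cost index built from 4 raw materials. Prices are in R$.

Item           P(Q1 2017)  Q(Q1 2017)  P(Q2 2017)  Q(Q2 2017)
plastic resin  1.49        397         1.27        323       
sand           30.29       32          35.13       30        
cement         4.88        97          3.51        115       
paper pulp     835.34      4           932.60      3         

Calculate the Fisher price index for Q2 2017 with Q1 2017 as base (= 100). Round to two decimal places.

105.35

Laspeyres component (base-period weights):
ΣP(Q2 2017)Q(Q1 2017) = 1.27×397 + 35.13×32 + 3.51×97 + 932.60×4 = 504.19 + 1124.16 + 340.47 + 3730.4 = 5699.22
ΣP(Q1 2017)Q(Q1 2017) = 1.49×397 + 30.29×32 + 4.88×97 + 835.34×4 = 591.53 + 969.28 + 473.36 + 3341.36 = 5375.53
L = 5699.22 / 5375.53 × 100 = 106.0215
Paasche component (current-period weights):
ΣP(Q2 2017)Q(Q2 2017) = 1.27×323 + 35.13×30 + 3.51×115 + 932.60×3 = 410.21 + 1053.9 + 403.65 + 2797.8 = 4665.56
ΣP(Q1 2017)Q(Q2 2017) = 1.49×323 + 30.29×30 + 4.88×115 + 835.34×3 = 481.27 + 908.7 + 561.2 + 2506.02 = 4457.19
P = 4665.56 / 4457.19 × 100 = 104.6749
Fisher = √(L × P) = √(106.0215 × 104.6749) = 105.3461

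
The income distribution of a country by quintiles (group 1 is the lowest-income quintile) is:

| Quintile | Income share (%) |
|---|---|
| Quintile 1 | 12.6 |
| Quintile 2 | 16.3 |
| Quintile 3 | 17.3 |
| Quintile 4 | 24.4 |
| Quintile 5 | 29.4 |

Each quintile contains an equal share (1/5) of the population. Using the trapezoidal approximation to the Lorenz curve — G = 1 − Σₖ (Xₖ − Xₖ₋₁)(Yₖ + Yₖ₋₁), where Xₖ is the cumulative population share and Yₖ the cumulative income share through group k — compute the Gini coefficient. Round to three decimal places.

Cumulative income shares Yₖ: 0.1260, 0.2890, 0.4620, 0.7060, 1.0000
Σ (Xₖ−Xₖ₋₁)(Yₖ+Yₖ₋₁) = (1/5)(0.1260+0.0000) + (1/5)(0.2890+0.1260) + (1/5)(0.4620+0.2890) + (1/5)(0.7060+0.4620) + (1/5)(1.0000+0.7060)
  = 0.0252 + 0.0830 + 0.1502 + 0.2336 + 0.3412 = 0.8332
G = 1 − 0.8332 = 0.1668

0.167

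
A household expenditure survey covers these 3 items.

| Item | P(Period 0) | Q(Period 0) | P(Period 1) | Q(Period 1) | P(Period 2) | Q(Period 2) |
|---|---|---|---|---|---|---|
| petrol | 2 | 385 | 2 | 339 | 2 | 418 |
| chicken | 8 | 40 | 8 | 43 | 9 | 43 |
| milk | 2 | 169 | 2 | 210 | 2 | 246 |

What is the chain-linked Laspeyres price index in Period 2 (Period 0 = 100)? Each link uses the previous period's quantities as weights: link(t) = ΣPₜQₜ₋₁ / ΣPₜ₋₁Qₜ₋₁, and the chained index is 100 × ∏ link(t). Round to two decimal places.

Link Period 0→Period 1:
ΣP(Period 1)Q(Period 0) = 2×385 + 8×40 + 2×169 = 770 + 320 + 338 = 1428
ΣP(Period 0)Q(Period 0) = 2×385 + 8×40 + 2×169 = 770 + 320 + 338 = 1428
link = 1428/1428 = 1.000000
Link Period 1→Period 2:
ΣP(Period 2)Q(Period 1) = 2×339 + 9×43 + 2×210 = 678 + 387 + 420 = 1485
ΣP(Period 1)Q(Period 1) = 2×339 + 8×43 + 2×210 = 678 + 344 + 420 = 1442
link = 1485/1442 = 1.029820
Chained index = 100 × 1.000000 × 1.029820 = 102.9820

102.98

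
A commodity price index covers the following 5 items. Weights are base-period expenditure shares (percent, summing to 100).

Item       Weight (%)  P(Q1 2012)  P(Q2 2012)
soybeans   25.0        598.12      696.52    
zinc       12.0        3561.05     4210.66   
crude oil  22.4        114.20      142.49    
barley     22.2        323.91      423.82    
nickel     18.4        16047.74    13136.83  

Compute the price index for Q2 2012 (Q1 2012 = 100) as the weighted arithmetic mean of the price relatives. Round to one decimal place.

115.4

soybeans: 25.0 × (696.52/598.12) = 25.0 × 1.164515 = 29.1129
zinc: 12.0 × (4210.66/3561.05) = 12.0 × 1.182421 = 14.1891
crude oil: 22.4 × (142.49/114.20) = 22.4 × 1.247723 = 27.9490
barley: 22.2 × (423.82/323.91) = 22.2 × 1.308450 = 29.0476
nickel: 18.4 × (13136.83/16047.74) = 18.4 × 0.818609 = 15.0624
Index = Σ wᵢ·(p₁ᵢ/p₀ᵢ) = 29.1129 + 14.1891 + 27.9490 + 29.0476 + 15.0624 = 115.3609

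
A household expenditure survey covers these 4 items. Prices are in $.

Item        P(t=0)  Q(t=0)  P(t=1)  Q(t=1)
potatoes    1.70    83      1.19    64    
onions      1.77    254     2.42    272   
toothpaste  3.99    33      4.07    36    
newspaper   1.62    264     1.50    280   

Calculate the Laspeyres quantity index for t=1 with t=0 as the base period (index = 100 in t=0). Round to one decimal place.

Laspeyres quantity index uses base-period prices as weights.
ΣP(t=0)·Q(t=1) = 1.70×64 + 1.77×272 + 3.99×36 + 1.62×280 = 108.8 + 481.44 + 143.64 + 453.6 = 1187.48
ΣP(t=0)·Q(t=0) = 1.70×83 + 1.77×254 + 3.99×33 + 1.62×264 = 141.1 + 449.58 + 131.67 + 427.68 = 1150.03
Index = 1187.48 / 1150.03 × 100 = 103.2564

103.3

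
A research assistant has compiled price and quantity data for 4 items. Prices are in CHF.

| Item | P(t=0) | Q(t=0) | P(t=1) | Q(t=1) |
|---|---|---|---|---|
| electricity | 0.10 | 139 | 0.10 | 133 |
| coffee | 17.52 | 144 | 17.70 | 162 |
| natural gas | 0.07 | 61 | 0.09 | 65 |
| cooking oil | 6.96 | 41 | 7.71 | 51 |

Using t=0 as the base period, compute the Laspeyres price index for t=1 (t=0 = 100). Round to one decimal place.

102.0

Laspeyres price index uses base-period quantities as weights.
ΣP(t=1)·Q(t=0) = 0.10×139 + 17.70×144 + 0.09×61 + 7.71×41 = 13.9 + 2548.8 + 5.49 + 316.11 = 2884.3
ΣP(t=0)·Q(t=0) = 0.10×139 + 17.52×144 + 0.07×61 + 6.96×41 = 13.9 + 2522.88 + 4.27 + 285.36 = 2826.41
Index = 2884.3 / 2826.41 × 100 = 102.0482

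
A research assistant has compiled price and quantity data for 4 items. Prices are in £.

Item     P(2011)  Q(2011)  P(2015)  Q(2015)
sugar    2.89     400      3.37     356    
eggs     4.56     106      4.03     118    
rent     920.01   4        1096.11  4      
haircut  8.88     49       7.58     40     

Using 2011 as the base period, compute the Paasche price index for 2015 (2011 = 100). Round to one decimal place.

Paasche price index uses current-period quantities as weights.
ΣP(2015)·Q(2015) = 3.37×356 + 4.03×118 + 1096.11×4 + 7.58×40 = 1199.72 + 475.54 + 4384.44 + 303.2 = 6362.9
ΣP(2011)·Q(2015) = 2.89×356 + 4.56×118 + 920.01×4 + 8.88×40 = 1028.84 + 538.08 + 3680.04 + 355.2 = 5602.16
Index = 6362.9 / 5602.16 × 100 = 113.5794

113.6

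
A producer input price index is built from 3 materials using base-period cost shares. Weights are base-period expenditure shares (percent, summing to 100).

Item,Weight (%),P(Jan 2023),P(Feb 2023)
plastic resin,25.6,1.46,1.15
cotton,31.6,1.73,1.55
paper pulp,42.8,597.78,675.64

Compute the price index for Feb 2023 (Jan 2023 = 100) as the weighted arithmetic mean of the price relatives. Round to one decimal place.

plastic resin: 25.6 × (1.15/1.46) = 25.6 × 0.787671 = 20.1644
cotton: 31.6 × (1.55/1.73) = 31.6 × 0.895954 = 28.3121
paper pulp: 42.8 × (675.64/597.78) = 42.8 × 1.130249 = 48.3746
Index = Σ wᵢ·(p₁ᵢ/p₀ᵢ) = 20.1644 + 28.3121 + 48.3746 = 96.8512

96.9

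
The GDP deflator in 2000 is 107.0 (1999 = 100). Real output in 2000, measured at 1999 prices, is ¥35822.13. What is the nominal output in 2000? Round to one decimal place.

Nominal = Real × (Index/100) = 35822.13 × (107.0/100)
        = 35822.13 × 1.070 = 38329.6791

38329.7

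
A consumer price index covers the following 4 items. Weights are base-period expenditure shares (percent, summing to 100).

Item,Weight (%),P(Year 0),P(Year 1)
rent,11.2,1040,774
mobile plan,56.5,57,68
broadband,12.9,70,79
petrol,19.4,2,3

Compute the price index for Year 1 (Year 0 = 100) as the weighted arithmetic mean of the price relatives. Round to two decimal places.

119.40

rent: 11.2 × (774/1040) = 11.2 × 0.744231 = 8.3354
mobile plan: 56.5 × (68/57) = 56.5 × 1.192982 = 67.4035
broadband: 12.9 × (79/70) = 12.9 × 1.128571 = 14.5586
petrol: 19.4 × (3/2) = 19.4 × 1.500000 = 29.1000
Index = Σ wᵢ·(p₁ᵢ/p₀ᵢ) = 8.3354 + 67.4035 + 14.5586 + 29.1000 = 119.3975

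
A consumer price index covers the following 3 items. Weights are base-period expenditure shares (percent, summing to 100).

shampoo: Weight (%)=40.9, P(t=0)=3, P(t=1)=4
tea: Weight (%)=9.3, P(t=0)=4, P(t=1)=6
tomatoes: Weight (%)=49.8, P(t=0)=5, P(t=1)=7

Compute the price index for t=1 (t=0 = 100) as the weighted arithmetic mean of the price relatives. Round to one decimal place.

shampoo: 40.9 × (4/3) = 40.9 × 1.333333 = 54.5333
tea: 9.3 × (6/4) = 9.3 × 1.500000 = 13.9500
tomatoes: 49.8 × (7/5) = 49.8 × 1.400000 = 69.7200
Index = Σ wᵢ·(p₁ᵢ/p₀ᵢ) = 54.5333 + 13.9500 + 69.7200 = 138.2033

138.2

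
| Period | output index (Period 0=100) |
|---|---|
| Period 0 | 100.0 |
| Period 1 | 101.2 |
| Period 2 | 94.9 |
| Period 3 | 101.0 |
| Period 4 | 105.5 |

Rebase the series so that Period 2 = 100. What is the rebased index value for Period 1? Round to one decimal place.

Rebased(Period 1) = 101.2 / 94.9 × 100 = 106.6386

106.6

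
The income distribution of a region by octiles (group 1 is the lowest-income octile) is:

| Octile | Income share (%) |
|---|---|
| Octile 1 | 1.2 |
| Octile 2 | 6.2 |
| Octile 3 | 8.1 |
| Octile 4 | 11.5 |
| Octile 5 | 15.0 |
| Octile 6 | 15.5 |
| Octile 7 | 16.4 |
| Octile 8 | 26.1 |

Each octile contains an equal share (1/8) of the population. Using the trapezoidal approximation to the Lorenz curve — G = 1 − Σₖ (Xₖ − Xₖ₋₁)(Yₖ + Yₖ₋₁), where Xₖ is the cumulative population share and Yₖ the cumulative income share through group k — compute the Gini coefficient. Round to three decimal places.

Cumulative income shares Yₖ: 0.0120, 0.0740, 0.1550, 0.2700, 0.4200, 0.5750, 0.7390, 1.0000
Σ (Xₖ−Xₖ₋₁)(Yₖ+Yₖ₋₁) = (1/8)(0.0120+0.0000) + (1/8)(0.0740+0.0120) + (1/8)(0.1550+0.0740) + (1/8)(0.2700+0.1550) + (1/8)(0.4200+0.2700) + (1/8)(0.5750+0.4200) + (1/8)(0.7390+0.5750) + (1/8)(1.0000+0.7390)
  = 0.0015 + 0.0107 + 0.0286 + 0.0531 + 0.0863 + 0.1244 + 0.1643 + 0.2174 = 0.6863
G = 1 − 0.6863 = 0.3137

0.314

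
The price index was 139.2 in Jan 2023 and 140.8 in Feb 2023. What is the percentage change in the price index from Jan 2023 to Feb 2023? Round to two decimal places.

Change = (140.8 − 139.2) / 139.2 × 100
       = 1.6 / 139.2 × 100 = 1.1494%

1.15%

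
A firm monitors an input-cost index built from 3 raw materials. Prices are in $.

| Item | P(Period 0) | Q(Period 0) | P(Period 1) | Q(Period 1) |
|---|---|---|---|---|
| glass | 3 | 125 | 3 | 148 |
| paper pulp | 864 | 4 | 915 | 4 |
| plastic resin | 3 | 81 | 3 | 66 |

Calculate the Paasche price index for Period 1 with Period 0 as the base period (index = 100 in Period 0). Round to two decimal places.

Paasche price index uses current-period quantities as weights.
ΣP(Period 1)·Q(Period 1) = 3×148 + 915×4 + 3×66 = 444 + 3660 + 198 = 4302
ΣP(Period 0)·Q(Period 1) = 3×148 + 864×4 + 3×66 = 444 + 3456 + 198 = 4098
Index = 4302 / 4098 × 100 = 104.9780

104.98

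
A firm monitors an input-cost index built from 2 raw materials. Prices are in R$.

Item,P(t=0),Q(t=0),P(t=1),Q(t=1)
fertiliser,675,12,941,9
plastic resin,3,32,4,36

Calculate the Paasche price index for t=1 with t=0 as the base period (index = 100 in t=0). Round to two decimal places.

Paasche price index uses current-period quantities as weights.
ΣP(t=1)·Q(t=1) = 941×9 + 4×36 = 8469 + 144 = 8613
ΣP(t=0)·Q(t=1) = 675×9 + 3×36 = 6075 + 108 = 6183
Index = 8613 / 6183 × 100 = 139.3013

139.30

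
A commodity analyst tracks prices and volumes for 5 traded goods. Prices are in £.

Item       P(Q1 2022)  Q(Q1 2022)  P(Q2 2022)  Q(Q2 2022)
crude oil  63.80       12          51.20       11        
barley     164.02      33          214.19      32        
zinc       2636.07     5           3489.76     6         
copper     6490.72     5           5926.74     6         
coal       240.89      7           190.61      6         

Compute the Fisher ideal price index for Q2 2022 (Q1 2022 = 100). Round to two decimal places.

104.77

Laspeyres component (base-period weights):
ΣP(Q2 2022)Q(Q1 2022) = 51.20×12 + 214.19×33 + 3489.76×5 + 5926.74×5 + 190.61×7 = 614.4 + 7068.27 + 17448.8 + 29633.7 + 1334.27 = 56099.44
ΣP(Q1 2022)Q(Q1 2022) = 63.80×12 + 164.02×33 + 2636.07×5 + 6490.72×5 + 240.89×7 = 765.6 + 5412.66 + 13180.35 + 32453.6 + 1686.23 = 53498.44
L = 56099.44 / 53498.44 × 100 = 104.8618
Paasche component (current-period weights):
ΣP(Q2 2022)Q(Q2 2022) = 51.20×11 + 214.19×32 + 3489.76×6 + 5926.74×6 + 190.61×6 = 563.2 + 6854.08 + 20938.56 + 35560.44 + 1143.66 = 65059.94
ΣP(Q1 2022)Q(Q2 2022) = 63.80×11 + 164.02×32 + 2636.07×6 + 6490.72×6 + 240.89×6 = 701.8 + 5248.64 + 15816.42 + 38944.32 + 1445.34 = 62156.52
P = 65059.94 / 62156.52 × 100 = 104.6711
Fisher = √(L × P) = √(104.8618 × 104.6711) = 104.7664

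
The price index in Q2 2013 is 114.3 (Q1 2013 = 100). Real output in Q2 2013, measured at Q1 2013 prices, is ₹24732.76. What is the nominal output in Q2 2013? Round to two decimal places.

Nominal = Real × (Index/100) = 24732.76 × (114.3/100)
        = 24732.76 × 1.143 = 28269.5447

28269.54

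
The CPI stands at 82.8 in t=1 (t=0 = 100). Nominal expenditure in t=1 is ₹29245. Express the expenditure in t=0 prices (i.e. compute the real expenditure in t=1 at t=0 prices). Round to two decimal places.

35320.05

Real = Nominal ÷ (Index/100) = 29245 ÷ (82.8/100)
     = 29245 ÷ 0.828 = 35320.0483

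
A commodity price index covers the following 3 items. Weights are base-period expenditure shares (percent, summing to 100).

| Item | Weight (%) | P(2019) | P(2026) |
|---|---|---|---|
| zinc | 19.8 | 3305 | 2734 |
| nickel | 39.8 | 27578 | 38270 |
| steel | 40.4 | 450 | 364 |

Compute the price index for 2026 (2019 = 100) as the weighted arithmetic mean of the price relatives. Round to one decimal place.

104.3

zinc: 19.8 × (2734/3305) = 19.8 × 0.827231 = 16.3792
nickel: 39.8 × (38270/27578) = 39.8 × 1.387700 = 55.2305
steel: 40.4 × (364/450) = 40.4 × 0.808889 = 32.6791
Index = Σ wᵢ·(p₁ᵢ/p₀ᵢ) = 16.3792 + 55.2305 + 32.6791 = 104.2888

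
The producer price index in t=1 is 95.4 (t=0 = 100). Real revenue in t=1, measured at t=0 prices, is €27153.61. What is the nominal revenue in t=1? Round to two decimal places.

Nominal = Real × (Index/100) = 27153.61 × (95.4/100)
        = 27153.61 × 0.954 = 25904.5439

25904.54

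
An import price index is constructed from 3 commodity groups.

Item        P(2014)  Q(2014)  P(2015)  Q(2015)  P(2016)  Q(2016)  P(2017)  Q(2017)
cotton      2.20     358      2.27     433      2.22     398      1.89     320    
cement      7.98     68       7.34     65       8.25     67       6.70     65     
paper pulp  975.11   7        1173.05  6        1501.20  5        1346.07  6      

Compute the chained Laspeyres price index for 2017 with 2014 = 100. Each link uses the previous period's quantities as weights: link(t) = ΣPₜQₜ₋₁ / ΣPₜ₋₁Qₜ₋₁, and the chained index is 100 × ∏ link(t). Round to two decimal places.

Link 2014→2015:
ΣP(2015)Q(2014) = 2.27×358 + 7.34×68 + 1173.05×7 = 812.66 + 499.12 + 8211.35 = 9523.13
ΣP(2014)Q(2014) = 2.20×358 + 7.98×68 + 975.11×7 = 787.6 + 542.64 + 6825.77 = 8156.01
link = 9523.13/8156.01 = 1.167621
Link 2015→2016:
ΣP(2016)Q(2015) = 2.22×433 + 8.25×65 + 1501.20×6 = 961.26 + 536.25 + 9007.2 = 10504.71
ΣP(2015)Q(2015) = 2.27×433 + 7.34×65 + 1173.05×6 = 982.91 + 477.1 + 7038.3 = 8498.31
link = 10504.71/8498.31 = 1.236094
Link 2016→2017:
ΣP(2017)Q(2016) = 1.89×398 + 6.70×67 + 1346.07×5 = 752.22 + 448.9 + 6730.35 = 7931.47
ΣP(2016)Q(2016) = 2.22×398 + 8.25×67 + 1501.20×5 = 883.56 + 552.75 + 7506 = 8942.31
link = 7931.47/8942.31 = 0.886960
Chained index = 100 × 1.167621 × 1.236094 × 0.886960 = 128.0140

128.01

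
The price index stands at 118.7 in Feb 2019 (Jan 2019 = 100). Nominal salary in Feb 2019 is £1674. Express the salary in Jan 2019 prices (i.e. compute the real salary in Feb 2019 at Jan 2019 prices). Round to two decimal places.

Real = Nominal ÷ (Index/100) = 1674 ÷ (118.7/100)
     = 1674 ÷ 1.187 = 1410.2780

1410.28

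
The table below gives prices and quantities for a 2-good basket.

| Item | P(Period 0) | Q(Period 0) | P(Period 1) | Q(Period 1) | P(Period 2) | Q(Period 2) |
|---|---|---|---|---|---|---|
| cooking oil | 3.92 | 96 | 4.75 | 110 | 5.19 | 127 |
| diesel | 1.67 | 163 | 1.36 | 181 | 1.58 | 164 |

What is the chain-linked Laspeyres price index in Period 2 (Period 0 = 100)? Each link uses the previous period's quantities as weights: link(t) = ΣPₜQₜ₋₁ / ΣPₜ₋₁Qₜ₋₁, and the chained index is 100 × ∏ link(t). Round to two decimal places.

Link Period 0→Period 1:
ΣP(Period 1)Q(Period 0) = 4.75×96 + 1.36×163 = 456 + 221.68 = 677.68
ΣP(Period 0)Q(Period 0) = 3.92×96 + 1.67×163 = 376.32 + 272.21 = 648.53
link = 677.68/648.53 = 1.044948
Link Period 1→Period 2:
ΣP(Period 2)Q(Period 1) = 5.19×110 + 1.58×181 = 570.9 + 285.98 = 856.88
ΣP(Period 1)Q(Period 1) = 4.75×110 + 1.36×181 = 522.5 + 246.16 = 768.66
link = 856.88/768.66 = 1.114771
Chained index = 100 × 1.044948 × 1.114771 = 116.4878

116.49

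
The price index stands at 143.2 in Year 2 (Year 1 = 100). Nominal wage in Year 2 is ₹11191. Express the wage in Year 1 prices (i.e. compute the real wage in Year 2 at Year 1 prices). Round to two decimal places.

7814.94

Real = Nominal ÷ (Index/100) = 11191 ÷ (143.2/100)
     = 11191 ÷ 1.432 = 7814.9441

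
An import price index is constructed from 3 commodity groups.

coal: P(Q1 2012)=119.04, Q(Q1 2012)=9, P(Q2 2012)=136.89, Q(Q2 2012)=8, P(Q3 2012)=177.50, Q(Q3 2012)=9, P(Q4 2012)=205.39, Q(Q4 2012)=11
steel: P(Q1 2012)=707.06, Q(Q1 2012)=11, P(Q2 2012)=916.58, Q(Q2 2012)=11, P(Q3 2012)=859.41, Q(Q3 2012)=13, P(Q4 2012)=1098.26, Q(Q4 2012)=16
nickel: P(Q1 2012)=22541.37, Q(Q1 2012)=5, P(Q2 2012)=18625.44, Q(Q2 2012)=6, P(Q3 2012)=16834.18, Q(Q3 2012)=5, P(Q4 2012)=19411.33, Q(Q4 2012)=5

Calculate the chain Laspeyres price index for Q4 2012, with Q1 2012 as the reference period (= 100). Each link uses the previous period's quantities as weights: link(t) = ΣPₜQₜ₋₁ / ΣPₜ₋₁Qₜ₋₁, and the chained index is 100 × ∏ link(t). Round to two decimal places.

Link Q1 2012→Q2 2012:
ΣP(Q2 2012)Q(Q1 2012) = 136.89×9 + 916.58×11 + 18625.44×5 = 1232.01 + 10082.38 + 93127.2 = 104441.59
ΣP(Q1 2012)Q(Q1 2012) = 119.04×9 + 707.06×11 + 22541.37×5 = 1071.36 + 7777.66 + 112706.85 = 121555.87
link = 104441.59/121555.87 = 0.859206
Link Q2 2012→Q3 2012:
ΣP(Q3 2012)Q(Q2 2012) = 177.50×8 + 859.41×11 + 16834.18×6 = 1420 + 9453.51 + 101005.08 = 111878.59
ΣP(Q2 2012)Q(Q2 2012) = 136.89×8 + 916.58×11 + 18625.44×6 = 1095.12 + 10082.38 + 111752.64 = 122930.14
link = 111878.59/122930.14 = 0.910099
Link Q3 2012→Q4 2012:
ΣP(Q4 2012)Q(Q3 2012) = 205.39×9 + 1098.26×13 + 19411.33×5 = 1848.51 + 14277.38 + 97056.65 = 113182.54
ΣP(Q3 2012)Q(Q3 2012) = 177.50×9 + 859.41×13 + 16834.18×5 = 1597.5 + 11172.33 + 84170.9 = 96940.73
link = 113182.54/96940.73 = 1.167544
Chained index = 100 × 0.859206 × 0.910099 × 1.167544 = 91.2976

91.30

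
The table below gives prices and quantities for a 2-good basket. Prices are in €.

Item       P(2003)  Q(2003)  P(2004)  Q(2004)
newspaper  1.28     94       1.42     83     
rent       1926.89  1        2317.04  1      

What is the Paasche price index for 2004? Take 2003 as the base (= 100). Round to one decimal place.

119.8

Paasche price index uses current-period quantities as weights.
ΣP(2004)·Q(2004) = 1.42×83 + 2317.04×1 = 117.86 + 2317.04 = 2434.9
ΣP(2003)·Q(2004) = 1.28×83 + 1926.89×1 = 106.24 + 1926.89 = 2033.13
Index = 2434.9 / 2033.13 × 100 = 119.7612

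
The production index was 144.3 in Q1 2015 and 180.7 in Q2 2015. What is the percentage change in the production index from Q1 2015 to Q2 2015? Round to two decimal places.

Change = (180.7 − 144.3) / 144.3 × 100
       = 36.4 / 144.3 × 100 = 25.2252%

25.23%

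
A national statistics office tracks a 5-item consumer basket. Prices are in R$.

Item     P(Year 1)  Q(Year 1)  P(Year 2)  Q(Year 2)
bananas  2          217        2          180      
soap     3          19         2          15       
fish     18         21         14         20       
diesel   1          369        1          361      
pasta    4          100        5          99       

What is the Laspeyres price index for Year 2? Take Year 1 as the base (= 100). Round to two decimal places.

99.82

Laspeyres price index uses base-period quantities as weights.
ΣP(Year 2)·Q(Year 1) = 2×217 + 2×19 + 14×21 + 1×369 + 5×100 = 434 + 38 + 294 + 369 + 500 = 1635
ΣP(Year 1)·Q(Year 1) = 2×217 + 3×19 + 18×21 + 1×369 + 4×100 = 434 + 57 + 378 + 369 + 400 = 1638
Index = 1635 / 1638 × 100 = 99.8168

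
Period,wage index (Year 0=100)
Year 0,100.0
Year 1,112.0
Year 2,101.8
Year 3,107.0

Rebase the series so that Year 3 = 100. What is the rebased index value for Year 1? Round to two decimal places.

104.67

Rebased(Year 1) = 112.0 / 107.0 × 100 = 104.6729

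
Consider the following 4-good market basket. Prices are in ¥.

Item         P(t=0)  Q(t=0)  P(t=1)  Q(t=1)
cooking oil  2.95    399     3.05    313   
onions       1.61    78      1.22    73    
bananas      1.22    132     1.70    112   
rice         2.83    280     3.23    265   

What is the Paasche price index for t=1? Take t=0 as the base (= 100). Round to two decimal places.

Paasche price index uses current-period quantities as weights.
ΣP(t=1)·Q(t=1) = 3.05×313 + 1.22×73 + 1.70×112 + 3.23×265 = 954.65 + 89.06 + 190.4 + 855.95 = 2090.06
ΣP(t=0)·Q(t=1) = 2.95×313 + 1.61×73 + 1.22×112 + 2.83×265 = 923.35 + 117.53 + 136.64 + 749.95 = 1927.47
Index = 2090.06 / 1927.47 × 100 = 108.4354

108.44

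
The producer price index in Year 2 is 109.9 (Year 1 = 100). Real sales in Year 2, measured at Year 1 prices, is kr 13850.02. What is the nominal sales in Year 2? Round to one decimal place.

Nominal = Real × (Index/100) = 13850.02 × (109.9/100)
        = 13850.02 × 1.099 = 15221.1720

15221.2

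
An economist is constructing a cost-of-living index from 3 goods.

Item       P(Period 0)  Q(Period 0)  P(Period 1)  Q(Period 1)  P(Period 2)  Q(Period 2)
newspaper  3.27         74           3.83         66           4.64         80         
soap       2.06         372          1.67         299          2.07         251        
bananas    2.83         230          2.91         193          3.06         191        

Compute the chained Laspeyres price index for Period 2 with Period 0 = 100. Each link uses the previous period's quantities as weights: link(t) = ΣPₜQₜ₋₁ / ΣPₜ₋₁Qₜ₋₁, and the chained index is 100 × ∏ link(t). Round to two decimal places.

Link Period 0→Period 1:
ΣP(Period 1)Q(Period 0) = 3.83×74 + 1.67×372 + 2.91×230 = 283.42 + 621.24 + 669.3 = 1573.96
ΣP(Period 0)Q(Period 0) = 3.27×74 + 2.06×372 + 2.83×230 = 241.98 + 766.32 + 650.9 = 1659.2
link = 1573.96/1659.2 = 0.948626
Link Period 1→Period 2:
ΣP(Period 2)Q(Period 1) = 4.64×66 + 2.07×299 + 3.06×193 = 306.24 + 618.93 + 590.58 = 1515.75
ΣP(Period 1)Q(Period 1) = 3.83×66 + 1.67×299 + 2.91×193 = 252.78 + 499.33 + 561.63 = 1313.74
link = 1515.75/1313.74 = 1.153767
Chained index = 100 × 0.948626 × 1.153767 = 109.4493

109.45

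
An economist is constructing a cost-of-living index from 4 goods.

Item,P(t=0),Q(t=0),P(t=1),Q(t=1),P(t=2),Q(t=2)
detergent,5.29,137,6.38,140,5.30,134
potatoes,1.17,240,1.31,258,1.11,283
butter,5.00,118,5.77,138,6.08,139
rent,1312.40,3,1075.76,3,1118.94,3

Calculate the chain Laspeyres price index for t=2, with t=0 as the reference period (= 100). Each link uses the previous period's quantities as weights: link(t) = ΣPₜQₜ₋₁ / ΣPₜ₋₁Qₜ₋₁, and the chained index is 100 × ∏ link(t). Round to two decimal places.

91.58

Link t=0→t=1:
ΣP(t=1)Q(t=0) = 6.38×137 + 1.31×240 + 5.77×118 + 1075.76×3 = 874.06 + 314.4 + 680.86 + 3227.28 = 5096.6
ΣP(t=0)Q(t=0) = 5.29×137 + 1.17×240 + 5.00×118 + 1312.40×3 = 724.73 + 280.8 + 590 + 3937.2 = 5532.73
link = 5096.6/5532.73 = 0.921173
Link t=1→t=2:
ΣP(t=2)Q(t=1) = 5.30×140 + 1.11×258 + 6.08×138 + 1118.94×3 = 742 + 286.38 + 839.04 + 3356.82 = 5224.24
ΣP(t=1)Q(t=1) = 6.38×140 + 1.31×258 + 5.77×138 + 1075.76×3 = 893.2 + 337.98 + 796.26 + 3227.28 = 5254.72
link = 5224.24/5254.72 = 0.994200
Chained index = 100 × 0.921173 × 0.994200 = 91.5829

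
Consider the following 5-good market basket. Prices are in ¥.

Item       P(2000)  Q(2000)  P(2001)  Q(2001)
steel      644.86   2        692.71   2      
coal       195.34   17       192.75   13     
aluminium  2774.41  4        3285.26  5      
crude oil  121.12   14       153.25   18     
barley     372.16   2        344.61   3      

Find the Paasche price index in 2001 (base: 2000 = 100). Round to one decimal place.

114.8

Paasche price index uses current-period quantities as weights.
ΣP(2001)·Q(2001) = 692.71×2 + 192.75×13 + 3285.26×5 + 153.25×18 + 344.61×3 = 1385.42 + 2505.75 + 16426.3 + 2758.5 + 1033.83 = 24109.8
ΣP(2000)·Q(2001) = 644.86×2 + 195.34×13 + 2774.41×5 + 121.12×18 + 372.16×3 = 1289.72 + 2539.42 + 13872.05 + 2180.16 + 1116.48 = 20997.83
Index = 24109.8 / 20997.83 × 100 = 114.8204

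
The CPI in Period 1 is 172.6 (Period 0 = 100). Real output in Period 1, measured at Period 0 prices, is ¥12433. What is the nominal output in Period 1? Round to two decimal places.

Nominal = Real × (Index/100) = 12433 × (172.6/100)
        = 12433 × 1.726 = 21459.3580

21459.36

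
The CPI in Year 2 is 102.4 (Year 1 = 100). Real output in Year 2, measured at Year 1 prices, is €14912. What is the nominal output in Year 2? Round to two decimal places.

15269.89

Nominal = Real × (Index/100) = 14912 × (102.4/100)
        = 14912 × 1.024 = 15269.8880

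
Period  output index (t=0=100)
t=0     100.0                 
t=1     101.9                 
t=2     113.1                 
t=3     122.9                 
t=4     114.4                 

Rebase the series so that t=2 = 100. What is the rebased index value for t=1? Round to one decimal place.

Rebased(t=1) = 101.9 / 113.1 × 100 = 90.0973

90.1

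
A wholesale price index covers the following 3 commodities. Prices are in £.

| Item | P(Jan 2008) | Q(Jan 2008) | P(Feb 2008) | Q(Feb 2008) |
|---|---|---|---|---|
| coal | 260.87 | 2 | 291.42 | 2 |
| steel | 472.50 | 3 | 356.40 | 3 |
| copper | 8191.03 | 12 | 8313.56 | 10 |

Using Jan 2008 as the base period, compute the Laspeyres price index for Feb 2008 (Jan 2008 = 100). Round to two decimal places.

101.18

Laspeyres price index uses base-period quantities as weights.
ΣP(Feb 2008)·Q(Jan 2008) = 291.42×2 + 356.40×3 + 8313.56×12 = 582.84 + 1069.2 + 99762.72 = 101414.76
ΣP(Jan 2008)·Q(Jan 2008) = 260.87×2 + 472.50×3 + 8191.03×12 = 521.74 + 1417.5 + 98292.36 = 100231.6
Index = 101414.76 / 100231.6 × 100 = 101.1804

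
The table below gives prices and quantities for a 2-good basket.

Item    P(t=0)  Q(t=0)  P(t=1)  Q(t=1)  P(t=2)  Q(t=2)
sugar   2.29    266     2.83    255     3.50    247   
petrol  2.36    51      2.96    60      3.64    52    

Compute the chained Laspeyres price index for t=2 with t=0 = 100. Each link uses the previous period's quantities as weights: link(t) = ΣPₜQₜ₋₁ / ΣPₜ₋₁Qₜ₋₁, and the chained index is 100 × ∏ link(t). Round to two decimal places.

Link t=0→t=1:
ΣP(t=1)Q(t=0) = 2.83×266 + 2.96×51 = 752.78 + 150.96 = 903.74
ΣP(t=0)Q(t=0) = 2.29×266 + 2.36×51 = 609.14 + 120.36 = 729.5
link = 903.74/729.5 = 1.238849
Link t=1→t=2:
ΣP(t=2)Q(t=1) = 3.50×255 + 3.64×60 = 892.5 + 218.4 = 1110.9
ΣP(t=1)Q(t=1) = 2.83×255 + 2.96×60 = 721.65 + 177.6 = 899.25
link = 1110.9/899.25 = 1.235363
Chained index = 100 × 1.238849 × 1.235363 = 153.0427

153.04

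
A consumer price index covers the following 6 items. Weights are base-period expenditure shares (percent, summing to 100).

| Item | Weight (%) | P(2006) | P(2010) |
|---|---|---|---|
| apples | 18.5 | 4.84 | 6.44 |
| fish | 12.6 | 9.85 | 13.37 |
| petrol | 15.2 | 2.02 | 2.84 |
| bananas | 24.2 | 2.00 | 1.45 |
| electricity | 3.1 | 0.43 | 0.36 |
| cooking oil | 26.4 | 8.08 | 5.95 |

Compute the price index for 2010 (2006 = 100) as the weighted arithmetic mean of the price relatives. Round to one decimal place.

102.7

apples: 18.5 × (6.44/4.84) = 18.5 × 1.330579 = 24.6157
fish: 12.6 × (13.37/9.85) = 12.6 × 1.357360 = 17.1027
petrol: 15.2 × (2.84/2.02) = 15.2 × 1.405941 = 21.3703
bananas: 24.2 × (1.45/2.00) = 24.2 × 0.725000 = 17.5450
electricity: 3.1 × (0.36/0.43) = 3.1 × 0.837209 = 2.5953
cooking oil: 26.4 × (5.95/8.08) = 26.4 × 0.736386 = 19.4406
Index = Σ wᵢ·(p₁ᵢ/p₀ᵢ) = 24.6157 + 17.1027 + 21.3703 + 17.5450 + 2.5953 + 19.4406 = 102.6697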